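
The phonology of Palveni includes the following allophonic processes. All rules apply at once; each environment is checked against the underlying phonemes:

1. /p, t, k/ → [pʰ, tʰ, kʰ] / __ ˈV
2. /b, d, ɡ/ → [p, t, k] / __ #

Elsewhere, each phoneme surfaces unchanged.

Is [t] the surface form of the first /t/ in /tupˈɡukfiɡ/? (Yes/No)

Yes

/t/ (word-initial) fails the environment for rule 1, so it stays [t].
The actual realization is [t], which matches [t].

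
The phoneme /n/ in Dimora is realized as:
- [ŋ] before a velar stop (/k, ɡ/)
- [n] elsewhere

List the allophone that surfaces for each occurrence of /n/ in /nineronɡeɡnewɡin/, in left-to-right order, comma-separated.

Occurrence 1 (position 1): no conditioning environment matches → elsewhere allophone [n].
Occurrence 2 (position 3): no conditioning environment matches → elsewhere allophone [n].
Occurrence 3 (position 7): before a velar stop → [ŋ].
Occurrence 4 (position 11): no conditioning environment matches → elsewhere allophone [n].
Occurrence 5 (position 16): no conditioning environment matches → elsewhere allophone [n].

[n], [n], [ŋ], [n], [n]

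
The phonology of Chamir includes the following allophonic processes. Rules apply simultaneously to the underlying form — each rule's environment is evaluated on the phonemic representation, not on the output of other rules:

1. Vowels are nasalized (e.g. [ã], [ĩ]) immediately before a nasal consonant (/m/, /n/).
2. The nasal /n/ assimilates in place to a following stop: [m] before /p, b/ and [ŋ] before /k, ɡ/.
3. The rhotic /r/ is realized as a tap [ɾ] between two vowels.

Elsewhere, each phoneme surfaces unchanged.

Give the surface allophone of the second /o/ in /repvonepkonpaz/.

[õ]

/o/ (between /k/ and /n/): before a nasal consonant, so rule 1 applies → [õ].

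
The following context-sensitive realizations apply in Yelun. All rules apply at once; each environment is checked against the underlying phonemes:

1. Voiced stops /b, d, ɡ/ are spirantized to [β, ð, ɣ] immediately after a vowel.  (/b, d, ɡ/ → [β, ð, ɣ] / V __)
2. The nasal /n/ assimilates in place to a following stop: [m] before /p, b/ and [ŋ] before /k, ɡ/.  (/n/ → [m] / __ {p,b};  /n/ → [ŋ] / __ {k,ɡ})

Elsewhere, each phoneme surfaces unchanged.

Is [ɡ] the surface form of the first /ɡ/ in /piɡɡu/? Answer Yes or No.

No

/ɡ/ meets the environment for rule 1 (immediately after a vowel) → [ɣ].
The actual realization is [ɣ], not [ɡ].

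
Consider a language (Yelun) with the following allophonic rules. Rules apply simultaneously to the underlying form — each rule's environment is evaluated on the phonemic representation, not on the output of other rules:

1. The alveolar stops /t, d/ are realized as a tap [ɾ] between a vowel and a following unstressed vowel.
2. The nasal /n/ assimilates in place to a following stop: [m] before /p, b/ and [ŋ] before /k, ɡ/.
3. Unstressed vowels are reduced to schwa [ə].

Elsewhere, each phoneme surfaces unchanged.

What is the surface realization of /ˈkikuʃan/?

[ˈkikəʃən]

/k/ — not in any rule's target class → [k].
/i/ — between /k/ and /k/; rule 3 does not apply here → [i].
/k/ (between /i/ and /u/) is unaffected → [k].
Rule 3 applies to /u/ (between /k/ and /ʃ/: in an unstressed syllable) → [ə].
/ʃ/ (between /u/ and /a/) is unaffected → [ʃ].
/a/ — between /ʃ/ and /n/, in an unstressed syllable — surfaces as [ə] (rule 3).
/n/ (word-final) fails the environment for rule 2, so it stays [n].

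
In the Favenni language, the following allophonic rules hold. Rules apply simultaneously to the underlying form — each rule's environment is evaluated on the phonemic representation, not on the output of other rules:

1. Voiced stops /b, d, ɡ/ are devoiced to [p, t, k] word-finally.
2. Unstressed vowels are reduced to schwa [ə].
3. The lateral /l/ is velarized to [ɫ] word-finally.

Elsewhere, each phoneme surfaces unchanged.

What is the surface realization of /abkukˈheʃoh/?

Rule 2 applies to /a/ (word-initial: in an unstressed syllable) → [ə].
/b/ (between /a/ and /k/) is in the target of rule 1 but the environment (word-finally) is not met → [b].
/k/ (between /b/ and /u/): no rule targets it → [k].
/u/ meets the environment for rule 2 (in an unstressed syllable) → [ə].
/k/ — not in any rule's target class → [k].
/h/ stays [h].
/e/ (between /h/ and /ʃ/) is in the target of rule 2 but the environment (in an unstressed syllable) is not met → [e].
/ʃ/ (between /e/ and /o/) is unaffected → [ʃ].
Rule 2 applies to /o/ (between /ʃ/ and /h/: in an unstressed syllable) → [ə].
/h/ — not in any rule's target class → [h].

[əbkəkˈheʃəh]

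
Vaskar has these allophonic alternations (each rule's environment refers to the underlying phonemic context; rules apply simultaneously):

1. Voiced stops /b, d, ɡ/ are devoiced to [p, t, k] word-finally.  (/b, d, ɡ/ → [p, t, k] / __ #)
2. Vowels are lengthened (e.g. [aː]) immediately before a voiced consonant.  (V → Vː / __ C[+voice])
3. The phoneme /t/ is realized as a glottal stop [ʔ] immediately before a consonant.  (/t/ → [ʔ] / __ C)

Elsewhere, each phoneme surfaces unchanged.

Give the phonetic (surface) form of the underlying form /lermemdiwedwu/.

[leːrmeːmdiːweːdwu]

/l/ (word-initial) is unaffected → [l].
/e/ — between /l/ and /r/, before a voiced consonant — surfaces as [eː] (rule 2).
/r/ stays [r].
/m/ (between /r/ and /e/): no rule targets it → [m].
/e/ meets the environment for rule 2 (before a voiced consonant) → [eː].
/m/ stays [m].
/d/ (between /m/ and /i/) fails the environment for rule 1, so it stays [d].
/i/ (between /d/ and /w/): before a voiced consonant, so rule 2 applies → [iː].
/w/ — not in any rule's target class → [w].
/e/ meets the environment for rule 2 (before a voiced consonant) → [eː].
/d/ (between /e/ and /w/) is in the target of rule 1 but the environment (word-finally) is not met → [d].
/w/ stays [w].
/u/ (word-final) fails the environment for rule 2, so it stays [u].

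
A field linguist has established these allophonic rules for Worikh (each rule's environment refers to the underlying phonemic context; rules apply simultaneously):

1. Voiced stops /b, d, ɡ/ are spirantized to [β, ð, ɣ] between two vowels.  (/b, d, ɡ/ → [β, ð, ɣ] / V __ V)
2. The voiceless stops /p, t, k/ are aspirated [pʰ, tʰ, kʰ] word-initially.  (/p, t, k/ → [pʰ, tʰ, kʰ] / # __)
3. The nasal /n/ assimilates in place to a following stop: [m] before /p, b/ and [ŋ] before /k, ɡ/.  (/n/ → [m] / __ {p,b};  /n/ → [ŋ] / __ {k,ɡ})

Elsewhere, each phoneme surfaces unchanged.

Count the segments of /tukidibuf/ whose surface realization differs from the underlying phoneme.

3

Segments that undergo a rule: /t/ → [tʰ] (rule 2); /d/ → [ð] (rule 1); /b/ → [β] (rule 1).
All other segments surface unchanged.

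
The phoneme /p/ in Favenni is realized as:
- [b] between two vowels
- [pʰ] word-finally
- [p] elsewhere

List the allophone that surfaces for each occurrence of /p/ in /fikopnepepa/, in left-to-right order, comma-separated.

Occurrence 1 (position 5): no conditioning environment matches → elsewhere allophone [p].
Occurrence 2 (position 8): between two vowels → [b].
Occurrence 3 (position 10): between two vowels → [b].

[p], [b], [b]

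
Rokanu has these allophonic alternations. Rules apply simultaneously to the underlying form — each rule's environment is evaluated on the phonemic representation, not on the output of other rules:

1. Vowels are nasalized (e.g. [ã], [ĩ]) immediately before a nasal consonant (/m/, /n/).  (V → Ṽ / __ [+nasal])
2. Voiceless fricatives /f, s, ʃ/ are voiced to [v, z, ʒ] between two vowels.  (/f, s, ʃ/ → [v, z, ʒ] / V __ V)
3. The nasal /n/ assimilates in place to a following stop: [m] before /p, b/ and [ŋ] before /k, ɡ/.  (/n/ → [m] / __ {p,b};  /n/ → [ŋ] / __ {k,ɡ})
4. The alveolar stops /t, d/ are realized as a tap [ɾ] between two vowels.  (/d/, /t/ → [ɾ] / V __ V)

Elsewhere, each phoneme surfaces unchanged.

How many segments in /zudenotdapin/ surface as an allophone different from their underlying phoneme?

3

Segments that undergo a rule: /d/ → [ɾ] (rule 4); /e/ → [ẽ] (rule 1); /i/ → [ĩ] (rule 1).
All other segments surface unchanged.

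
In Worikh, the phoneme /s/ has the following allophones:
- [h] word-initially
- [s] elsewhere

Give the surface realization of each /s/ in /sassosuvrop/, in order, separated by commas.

[h], [s], [s], [s]

Occurrence 1 (position 1): word-initially → [h].
Occurrence 2 (position 3): no conditioning environment matches → elsewhere allophone [s].
Occurrence 3 (position 4): no conditioning environment matches → elsewhere allophone [s].
Occurrence 4 (position 6): no conditioning environment matches → elsewhere allophone [s].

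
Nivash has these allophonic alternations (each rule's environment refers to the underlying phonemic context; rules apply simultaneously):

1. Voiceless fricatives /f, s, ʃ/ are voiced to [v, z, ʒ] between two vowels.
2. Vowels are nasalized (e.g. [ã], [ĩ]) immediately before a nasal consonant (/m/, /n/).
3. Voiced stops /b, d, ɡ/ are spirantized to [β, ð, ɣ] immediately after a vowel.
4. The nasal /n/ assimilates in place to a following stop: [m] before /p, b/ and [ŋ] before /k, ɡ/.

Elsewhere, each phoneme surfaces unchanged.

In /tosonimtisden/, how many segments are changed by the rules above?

Segments that undergo a rule: /s/ → [z] (rule 1); /o/ → [õ] (rule 2); /i/ → [ĩ] (rule 2); /e/ → [ẽ] (rule 2).
All other segments surface unchanged.

4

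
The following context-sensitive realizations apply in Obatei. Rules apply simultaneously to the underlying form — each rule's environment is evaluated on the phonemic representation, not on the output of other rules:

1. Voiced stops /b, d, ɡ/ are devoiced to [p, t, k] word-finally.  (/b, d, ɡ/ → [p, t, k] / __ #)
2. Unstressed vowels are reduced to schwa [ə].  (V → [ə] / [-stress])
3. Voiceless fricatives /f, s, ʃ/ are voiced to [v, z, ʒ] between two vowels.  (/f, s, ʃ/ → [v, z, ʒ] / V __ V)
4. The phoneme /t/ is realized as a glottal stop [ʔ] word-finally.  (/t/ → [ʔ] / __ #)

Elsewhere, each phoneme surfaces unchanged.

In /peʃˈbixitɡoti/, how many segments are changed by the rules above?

Segments that undergo a rule: /e/ → [ə] (rule 2); /i/ → [ə] (rule 2); /o/ → [ə] (rule 2); /i/ → [ə] (rule 2).
All other segments surface unchanged.

4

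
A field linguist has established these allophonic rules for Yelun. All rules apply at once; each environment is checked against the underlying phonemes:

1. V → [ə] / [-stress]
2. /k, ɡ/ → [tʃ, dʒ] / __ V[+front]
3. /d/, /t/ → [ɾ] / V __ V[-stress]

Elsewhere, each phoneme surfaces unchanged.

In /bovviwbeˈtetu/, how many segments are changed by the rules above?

5

Segments that undergo a rule: /o/ → [ə] (rule 1); /i/ → [ə] (rule 1); /e/ → [ə] (rule 1); /t/ → [ɾ] (rule 3); /u/ → [ə] (rule 1).
All other segments surface unchanged.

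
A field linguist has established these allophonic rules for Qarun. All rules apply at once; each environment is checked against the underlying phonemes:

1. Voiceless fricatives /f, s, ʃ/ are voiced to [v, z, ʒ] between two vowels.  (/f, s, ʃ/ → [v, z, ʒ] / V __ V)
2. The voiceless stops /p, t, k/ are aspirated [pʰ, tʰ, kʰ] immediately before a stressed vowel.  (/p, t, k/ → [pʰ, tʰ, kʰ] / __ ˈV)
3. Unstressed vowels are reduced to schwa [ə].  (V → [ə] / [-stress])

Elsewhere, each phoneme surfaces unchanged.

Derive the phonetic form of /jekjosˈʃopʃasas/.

[jəkjəsˈʃopʃəzəs]

/j/ (word-initial): no rule targets it → [j].
/e/ (between /j/ and /k/) occurs in an unstressed syllable → [ə] by rule 3.
/k/ (between /e/ and /j/): rule 2 targets it, but not immediately before a stressed vowel → unchanged [k].
/j/ (between /k/ and /o/) is unaffected → [j].
/o/ (between /j/ and /s/): in an unstressed syllable, so rule 3 applies → [ə].
/s/ (between /o/ and /ʃ/) fails the environment for rule 1, so it stays [s].
/ʃ/ (between /s/ and /o/) is in the target of rule 1 but the environment (between two vowels) is not met → [ʃ].
/o/ — between /ʃ/ and /p/; rule 3 does not apply here → [o].
/p/ (between /o/ and /ʃ/) fails the environment for rule 2, so it stays [p].
/ʃ/ (between /p/ and /a/): rule 1 targets it, but not between two vowels → unchanged [ʃ].
/a/ (between /ʃ/ and /s/) occurs in an unstressed syllable → [ə] by rule 3.
Rule 1 applies to /s/ (between /a/ and /a/: between two vowels) → [z].
/a/ meets the environment for rule 3 (in an unstressed syllable) → [ə].
/s/ — word-final; rule 1 does not apply here → [s].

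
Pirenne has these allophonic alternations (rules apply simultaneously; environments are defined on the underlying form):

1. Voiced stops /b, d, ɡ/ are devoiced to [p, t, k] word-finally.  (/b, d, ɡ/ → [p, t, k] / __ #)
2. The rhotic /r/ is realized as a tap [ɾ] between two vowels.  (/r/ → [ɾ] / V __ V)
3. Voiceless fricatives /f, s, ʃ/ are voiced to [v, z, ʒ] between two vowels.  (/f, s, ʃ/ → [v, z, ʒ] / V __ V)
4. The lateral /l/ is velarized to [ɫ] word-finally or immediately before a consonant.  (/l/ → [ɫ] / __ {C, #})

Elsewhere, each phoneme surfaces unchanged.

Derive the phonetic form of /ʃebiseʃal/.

/ʃ/ (word-initial) is in the target of rule 3 but the environment (between two vowels) is not met → [ʃ].
/e/ (between /ʃ/ and /b/) is unaffected → [e].
/b/ (between /e/ and /i/) fails the environment for rule 1, so it stays [b].
/i/ stays [i].
/s/ (between /i/ and /e/): between two vowels, so rule 3 applies → [z].
/e/ (between /s/ and /ʃ/): no rule targets it → [e].
/ʃ/ meets the environment for rule 3 (between two vowels) → [ʒ].
/a/ — not in any rule's target class → [a].
/l/ (word-final): word-finally or immediately before a consonant, so rule 4 applies → [ɫ].

[ʃebizeʒaɫ]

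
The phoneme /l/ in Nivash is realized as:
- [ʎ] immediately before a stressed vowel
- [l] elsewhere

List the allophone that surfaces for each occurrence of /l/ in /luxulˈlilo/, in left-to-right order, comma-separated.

[l], [l], [ʎ], [l]

Occurrence 1 (position 1): no conditioning environment matches → elsewhere allophone [l].
Occurrence 2 (position 5): no conditioning environment matches → elsewhere allophone [l].
Occurrence 3 (position 6): immediately before a stressed vowel → [ʎ].
Occurrence 4 (position 8): no conditioning environment matches → elsewhere allophone [l].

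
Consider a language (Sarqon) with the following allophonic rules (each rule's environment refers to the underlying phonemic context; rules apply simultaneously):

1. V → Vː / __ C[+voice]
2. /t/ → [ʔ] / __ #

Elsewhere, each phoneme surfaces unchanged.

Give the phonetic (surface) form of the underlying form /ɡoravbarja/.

[ɡoːraːvbaːrja]

/ɡ/ stays [ɡ].
/o/ (between /ɡ/ and /r/) occurs before a voiced consonant → [oː] by rule 1.
/r/ stays [r].
Rule 1 applies to /a/ (between /r/ and /v/: before a voiced consonant) → [aː].
/v/ (between /a/ and /b/): no rule targets it → [v].
/b/ (between /v/ and /a/): no rule targets it → [b].
Rule 1 applies to /a/ (between /b/ and /r/: before a voiced consonant) → [aː].
/r/ stays [r].
/j/ — not in any rule's target class → [j].
/a/ (word-final) fails the environment for rule 1, so it stays [a].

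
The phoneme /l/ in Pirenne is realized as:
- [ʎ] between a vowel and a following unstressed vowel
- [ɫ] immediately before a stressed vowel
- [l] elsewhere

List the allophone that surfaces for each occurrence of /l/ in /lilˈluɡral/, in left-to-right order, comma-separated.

Occurrence 1 (position 1): no conditioning environment matches → elsewhere allophone [l].
Occurrence 2 (position 3): no conditioning environment matches → elsewhere allophone [l].
Occurrence 3 (position 4): immediately before a stressed vowel → [ɫ].
Occurrence 4 (position 9): no conditioning environment matches → elsewhere allophone [l].

[l], [l], [ɫ], [l]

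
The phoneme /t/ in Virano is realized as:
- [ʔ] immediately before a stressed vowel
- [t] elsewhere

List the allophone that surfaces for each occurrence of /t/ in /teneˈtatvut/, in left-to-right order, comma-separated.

Occurrence 1 (position 1): no conditioning environment matches → elsewhere allophone [t].
Occurrence 2 (position 5): immediately before a stressed vowel → [ʔ].
Occurrence 3 (position 7): no conditioning environment matches → elsewhere allophone [t].
Occurrence 4 (position 10): no conditioning environment matches → elsewhere allophone [t].

[t], [ʔ], [t], [t]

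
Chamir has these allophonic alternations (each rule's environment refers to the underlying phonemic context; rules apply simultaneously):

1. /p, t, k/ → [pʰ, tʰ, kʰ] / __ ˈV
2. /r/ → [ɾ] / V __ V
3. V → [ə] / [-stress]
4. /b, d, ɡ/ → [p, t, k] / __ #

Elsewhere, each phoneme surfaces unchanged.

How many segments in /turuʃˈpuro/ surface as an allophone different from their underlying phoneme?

Segments that undergo a rule: /u/ → [ə] (rule 3); /r/ → [ɾ] (rule 2); /u/ → [ə] (rule 3); /p/ → [pʰ] (rule 1); /r/ → [ɾ] (rule 2); /o/ → [ə] (rule 3).
All other segments surface unchanged.

6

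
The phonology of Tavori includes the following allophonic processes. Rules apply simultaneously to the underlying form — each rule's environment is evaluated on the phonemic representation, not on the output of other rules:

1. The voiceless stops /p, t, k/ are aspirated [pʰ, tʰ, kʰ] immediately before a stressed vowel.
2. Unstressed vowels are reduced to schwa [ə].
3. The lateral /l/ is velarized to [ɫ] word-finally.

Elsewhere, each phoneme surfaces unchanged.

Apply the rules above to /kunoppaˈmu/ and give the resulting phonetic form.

/k/ (word-initial) is in the target of rule 1 but the environment (immediately before a stressed vowel) is not met → [k].
/u/ — between /k/ and /n/, in an unstressed syllable — surfaces as [ə] (rule 2).
Rule 2 applies to /o/ (between /n/ and /p/: in an unstressed syllable) → [ə].
/p/ (between /o/ and /p/) fails the environment for rule 1, so it stays [p].
/p/ (between /p/ and /a/): rule 1 targets it, but not immediately before a stressed vowel → unchanged [p].
/a/ meets the environment for rule 2 (in an unstressed syllable) → [ə].
/u/ (word-final) is in the target of rule 2 but the environment (in an unstressed syllable) is not met → [u].

[kənəppəˈmu]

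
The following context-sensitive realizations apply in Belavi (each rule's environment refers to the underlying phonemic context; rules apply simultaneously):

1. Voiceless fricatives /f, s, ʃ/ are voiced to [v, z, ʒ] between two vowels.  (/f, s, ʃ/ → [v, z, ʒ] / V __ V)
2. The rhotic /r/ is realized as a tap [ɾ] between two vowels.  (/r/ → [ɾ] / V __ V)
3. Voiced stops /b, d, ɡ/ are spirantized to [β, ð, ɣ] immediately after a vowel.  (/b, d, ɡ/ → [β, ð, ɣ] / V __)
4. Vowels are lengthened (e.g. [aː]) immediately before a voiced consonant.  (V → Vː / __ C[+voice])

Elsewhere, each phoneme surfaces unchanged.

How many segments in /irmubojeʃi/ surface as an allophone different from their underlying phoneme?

Segments that undergo a rule: /i/ → [iː] (rule 4); /u/ → [uː] (rule 4); /b/ → [β] (rule 3); /o/ → [oː] (rule 4); /ʃ/ → [ʒ] (rule 1).
All other segments surface unchanged.

5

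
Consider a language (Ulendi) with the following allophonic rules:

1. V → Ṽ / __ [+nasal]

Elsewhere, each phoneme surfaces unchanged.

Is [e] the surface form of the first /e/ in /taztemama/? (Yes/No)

No

/e/ (between /t/ and /m/) occurs before a nasal consonant → [ẽ] by rule 1.
The actual realization is [ẽ], not [e].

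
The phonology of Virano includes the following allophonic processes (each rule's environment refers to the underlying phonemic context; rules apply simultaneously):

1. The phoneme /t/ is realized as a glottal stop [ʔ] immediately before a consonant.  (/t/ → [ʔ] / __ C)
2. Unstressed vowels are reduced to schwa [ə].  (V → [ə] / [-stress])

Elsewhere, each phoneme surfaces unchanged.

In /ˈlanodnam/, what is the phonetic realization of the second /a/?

/a/ (between /n/ and /m/) occurs in an unstressed syllable → [ə] by rule 2.

[ə]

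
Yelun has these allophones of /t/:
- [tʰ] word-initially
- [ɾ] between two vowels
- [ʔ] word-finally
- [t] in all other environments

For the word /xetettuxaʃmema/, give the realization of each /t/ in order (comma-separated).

Occurrence 1 (position 3): between two vowels → [ɾ].
Occurrence 2 (position 5): no conditioning environment matches → elsewhere allophone [t].
Occurrence 3 (position 6): no conditioning environment matches → elsewhere allophone [t].

[ɾ], [t], [t]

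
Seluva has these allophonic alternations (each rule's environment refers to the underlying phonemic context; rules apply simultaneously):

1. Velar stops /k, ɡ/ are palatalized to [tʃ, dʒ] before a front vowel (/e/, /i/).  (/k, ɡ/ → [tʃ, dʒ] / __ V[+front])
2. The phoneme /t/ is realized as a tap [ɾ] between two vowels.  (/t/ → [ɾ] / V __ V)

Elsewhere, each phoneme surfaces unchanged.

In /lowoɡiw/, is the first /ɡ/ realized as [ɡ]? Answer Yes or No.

/ɡ/ (between /o/ and /i/): before a front vowel, so rule 1 applies → [dʒ].
The actual realization is [dʒ], not [ɡ].

No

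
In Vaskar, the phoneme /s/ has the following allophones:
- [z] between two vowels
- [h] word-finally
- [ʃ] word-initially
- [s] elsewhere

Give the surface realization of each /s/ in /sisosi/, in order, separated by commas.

Occurrence 1 (position 1): word-initially → [ʃ].
Occurrence 2 (position 3): between two vowels → [z].
Occurrence 3 (position 5): between two vowels → [z].

[ʃ], [z], [z]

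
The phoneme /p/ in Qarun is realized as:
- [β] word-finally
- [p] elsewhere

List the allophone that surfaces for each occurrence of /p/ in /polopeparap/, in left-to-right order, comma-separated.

[p], [p], [p], [β]

Occurrence 1 (position 1): no conditioning environment matches → elsewhere allophone [p].
Occurrence 2 (position 5): no conditioning environment matches → elsewhere allophone [p].
Occurrence 3 (position 7): no conditioning environment matches → elsewhere allophone [p].
Occurrence 4 (position 11): word-finally → [β].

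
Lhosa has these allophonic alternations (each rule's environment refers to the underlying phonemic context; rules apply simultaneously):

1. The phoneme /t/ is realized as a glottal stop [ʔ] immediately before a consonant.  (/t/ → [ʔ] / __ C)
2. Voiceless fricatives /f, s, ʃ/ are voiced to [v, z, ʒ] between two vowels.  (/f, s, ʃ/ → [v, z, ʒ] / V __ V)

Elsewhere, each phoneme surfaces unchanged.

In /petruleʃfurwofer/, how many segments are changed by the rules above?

2

Segments that undergo a rule: /t/ → [ʔ] (rule 1); /f/ → [v] (rule 2).
All other segments surface unchanged.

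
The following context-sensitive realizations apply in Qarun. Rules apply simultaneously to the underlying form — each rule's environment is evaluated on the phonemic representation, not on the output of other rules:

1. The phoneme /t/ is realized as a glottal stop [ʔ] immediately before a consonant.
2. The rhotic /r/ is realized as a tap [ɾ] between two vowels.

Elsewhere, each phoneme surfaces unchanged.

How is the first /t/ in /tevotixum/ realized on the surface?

/t/ (word-initial) fails the environment for rule 1, so it stays [t].

[t]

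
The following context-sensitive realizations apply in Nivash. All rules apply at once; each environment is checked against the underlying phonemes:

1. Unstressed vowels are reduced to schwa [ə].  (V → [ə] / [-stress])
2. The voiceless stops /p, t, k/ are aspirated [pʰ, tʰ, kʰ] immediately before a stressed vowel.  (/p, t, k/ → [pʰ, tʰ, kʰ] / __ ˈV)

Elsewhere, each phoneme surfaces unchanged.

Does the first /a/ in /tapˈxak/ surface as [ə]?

Yes

/a/ — between /t/ and /p/, in an unstressed syllable — surfaces as [ə] (rule 1).
The actual realization is [ə], which matches [ə].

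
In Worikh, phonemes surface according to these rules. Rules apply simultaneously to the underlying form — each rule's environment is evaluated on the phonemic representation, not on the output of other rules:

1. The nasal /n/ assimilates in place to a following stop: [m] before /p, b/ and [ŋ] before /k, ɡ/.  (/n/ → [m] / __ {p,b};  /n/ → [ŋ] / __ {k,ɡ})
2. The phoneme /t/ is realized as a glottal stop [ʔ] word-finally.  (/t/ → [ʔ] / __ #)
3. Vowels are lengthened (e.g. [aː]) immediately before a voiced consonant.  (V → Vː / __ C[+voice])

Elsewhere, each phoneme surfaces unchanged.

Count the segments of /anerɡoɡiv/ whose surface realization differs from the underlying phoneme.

Segments that undergo a rule: /a/ → [aː] (rule 3); /e/ → [eː] (rule 3); /o/ → [oː] (rule 3); /i/ → [iː] (rule 3).
All other segments surface unchanged.

4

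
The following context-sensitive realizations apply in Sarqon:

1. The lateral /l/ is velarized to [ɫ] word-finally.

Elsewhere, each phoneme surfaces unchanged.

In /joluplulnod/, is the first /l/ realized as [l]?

/l/ (between /o/ and /u/) is in the target of rule 1 but the environment (word-finally) is not met → [l].
The actual realization is [l], which matches [l].

Yes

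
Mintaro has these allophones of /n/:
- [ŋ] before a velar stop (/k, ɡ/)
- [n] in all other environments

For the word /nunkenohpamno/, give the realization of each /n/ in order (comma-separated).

[n], [ŋ], [n], [n]

Occurrence 1 (position 1): no conditioning environment matches → elsewhere allophone [n].
Occurrence 2 (position 3): before a velar stop → [ŋ].
Occurrence 3 (position 6): no conditioning environment matches → elsewhere allophone [n].
Occurrence 4 (position 12): no conditioning environment matches → elsewhere allophone [n].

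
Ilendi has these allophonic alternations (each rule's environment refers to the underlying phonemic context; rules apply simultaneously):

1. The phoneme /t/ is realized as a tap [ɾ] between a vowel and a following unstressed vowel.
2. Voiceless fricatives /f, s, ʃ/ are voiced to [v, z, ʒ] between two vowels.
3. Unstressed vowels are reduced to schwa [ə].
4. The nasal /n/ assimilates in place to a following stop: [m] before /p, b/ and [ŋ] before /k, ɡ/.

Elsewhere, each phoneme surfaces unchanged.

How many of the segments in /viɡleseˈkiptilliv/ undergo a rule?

6

Segments that undergo a rule: /i/ → [ə] (rule 3); /e/ → [ə] (rule 3); /s/ → [z] (rule 2); /e/ → [ə] (rule 3); /i/ → [ə] (rule 3); /i/ → [ə] (rule 3).
All other segments surface unchanged.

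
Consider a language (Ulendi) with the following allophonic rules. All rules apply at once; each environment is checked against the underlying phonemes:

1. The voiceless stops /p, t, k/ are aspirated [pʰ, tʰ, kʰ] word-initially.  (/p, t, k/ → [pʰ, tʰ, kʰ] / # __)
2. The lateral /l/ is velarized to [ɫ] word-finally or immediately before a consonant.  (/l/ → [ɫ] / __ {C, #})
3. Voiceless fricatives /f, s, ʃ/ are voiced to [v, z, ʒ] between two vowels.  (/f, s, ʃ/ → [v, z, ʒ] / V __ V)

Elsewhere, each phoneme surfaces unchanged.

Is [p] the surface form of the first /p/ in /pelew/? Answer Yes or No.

Rule 1 applies to /p/ (word-initial: word-initially) → [pʰ].
The actual realization is [pʰ], not [p].

No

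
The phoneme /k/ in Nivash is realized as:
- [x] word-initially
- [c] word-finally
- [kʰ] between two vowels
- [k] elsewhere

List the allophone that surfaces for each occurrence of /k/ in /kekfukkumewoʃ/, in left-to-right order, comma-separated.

[x], [k], [k], [k]

Occurrence 1 (position 1): word-initially → [x].
Occurrence 2 (position 3): no conditioning environment matches → elsewhere allophone [k].
Occurrence 3 (position 6): no conditioning environment matches → elsewhere allophone [k].
Occurrence 4 (position 7): no conditioning environment matches → elsewhere allophone [k].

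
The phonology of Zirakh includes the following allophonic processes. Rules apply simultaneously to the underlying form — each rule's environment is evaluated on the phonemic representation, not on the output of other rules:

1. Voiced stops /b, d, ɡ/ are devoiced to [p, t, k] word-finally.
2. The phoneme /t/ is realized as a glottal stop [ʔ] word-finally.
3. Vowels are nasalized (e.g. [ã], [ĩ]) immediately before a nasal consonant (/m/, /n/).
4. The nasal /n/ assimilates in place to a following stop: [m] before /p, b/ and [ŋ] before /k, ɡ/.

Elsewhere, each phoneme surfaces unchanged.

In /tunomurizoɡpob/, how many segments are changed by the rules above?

3

Segments that undergo a rule: /u/ → [ũ] (rule 3); /o/ → [õ] (rule 3); /b/ → [p] (rule 1).
All other segments surface unchanged.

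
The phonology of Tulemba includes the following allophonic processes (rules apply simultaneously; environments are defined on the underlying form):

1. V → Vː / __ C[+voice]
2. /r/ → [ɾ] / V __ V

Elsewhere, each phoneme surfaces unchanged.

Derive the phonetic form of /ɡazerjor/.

/ɡ/ stays [ɡ].
Rule 1 applies to /a/ (between /ɡ/ and /z/: before a voiced consonant) → [aː].
/z/ (between /a/ and /e/): no rule targets it → [z].
/e/ (between /z/ and /r/): before a voiced consonant, so rule 1 applies → [eː].
/r/ — between /e/ and /j/; rule 2 does not apply here → [r].
/j/ (between /r/ and /o/): no rule targets it → [j].
/o/ (between /j/ and /r/): before a voiced consonant, so rule 1 applies → [oː].
/r/ (word-final): rule 2 targets it, but not between two vowels → unchanged [r].

[ɡaːzeːrjoːr]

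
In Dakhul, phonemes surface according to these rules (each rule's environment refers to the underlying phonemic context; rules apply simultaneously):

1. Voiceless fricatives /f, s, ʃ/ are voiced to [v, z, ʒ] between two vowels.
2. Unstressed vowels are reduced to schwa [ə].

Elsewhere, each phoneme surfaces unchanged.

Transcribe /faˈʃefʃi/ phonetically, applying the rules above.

/f/ (word-initial) is in the target of rule 1 but the environment (between two vowels) is not met → [f].
/a/ meets the environment for rule 2 (in an unstressed syllable) → [ə].
/ʃ/ (between /a/ and /e/) occurs between two vowels → [ʒ] by rule 1.
/e/ — between /ʃ/ and /f/; rule 2 does not apply here → [e].
/f/ — between /e/ and /ʃ/; rule 1 does not apply here → [f].
/ʃ/ (between /f/ and /i/): rule 1 targets it, but not between two vowels → unchanged [ʃ].
Rule 2 applies to /i/ (word-final: in an unstressed syllable) → [ə].

[fəˈʒefʃə]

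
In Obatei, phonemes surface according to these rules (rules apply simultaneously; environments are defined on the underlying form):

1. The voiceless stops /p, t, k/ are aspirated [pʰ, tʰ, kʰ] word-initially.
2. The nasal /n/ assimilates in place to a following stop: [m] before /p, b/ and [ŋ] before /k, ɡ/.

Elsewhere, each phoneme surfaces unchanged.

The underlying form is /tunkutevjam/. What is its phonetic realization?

[tʰuŋkutevjam]

/t/ (word-initial): word-initially, so rule 1 applies → [tʰ].
/u/ (between /t/ and /n/): no rule targets it → [u].
Rule 2 applies to /n/ (between /u/ and /k/: before a labial or velar stop) → [ŋ].
/k/ (between /n/ and /u/): rule 1 targets it, but not word-initially → unchanged [k].
/u/ — not in any rule's target class → [u].
/t/ (between /u/ and /e/) fails the environment for rule 1, so it stays [t].
/e/ (between /t/ and /v/): no rule targets it → [e].
/v/ (between /e/ and /j/) is unaffected → [v].
/j/ stays [j].
/a/ (between /j/ and /m/): no rule targets it → [a].
/m/ (word-final): no rule targets it → [m].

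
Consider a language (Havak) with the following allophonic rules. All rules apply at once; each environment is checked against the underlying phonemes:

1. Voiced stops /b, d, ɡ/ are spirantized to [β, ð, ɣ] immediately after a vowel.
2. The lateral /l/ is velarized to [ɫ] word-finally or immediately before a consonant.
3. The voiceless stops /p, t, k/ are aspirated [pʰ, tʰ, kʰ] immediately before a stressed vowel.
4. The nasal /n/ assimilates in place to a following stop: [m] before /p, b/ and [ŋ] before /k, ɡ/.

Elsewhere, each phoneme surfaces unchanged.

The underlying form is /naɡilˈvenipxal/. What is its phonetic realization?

/n/ (word-initial): rule 4 targets it, but not before a labial or velar stop → unchanged [n].
/a/ (between /n/ and /ɡ/) is unaffected → [a].
Rule 1 applies to /ɡ/ (between /a/ and /i/: immediately after a vowel) → [ɣ].
/i/ (between /ɡ/ and /l/) is unaffected → [i].
Rule 2 applies to /l/ (between /i/ and /v/: word-finally or immediately before a consonant) → [ɫ].
/v/ (between /l/ and /e/): no rule targets it → [v].
/e/ (between /v/ and /n/) is unaffected → [e].
/n/ (between /e/ and /i/) is in the target of rule 4 but the environment (before a labial or velar stop) is not met → [n].
/i/ stays [i].
/p/ (between /i/ and /x/) is in the target of rule 3 but the environment (immediately before a stressed vowel) is not met → [p].
/x/ (between /p/ and /a/): no rule targets it → [x].
/a/ (between /x/ and /l/) is unaffected → [a].
/l/ — word-final, word-finally or immediately before a consonant — surfaces as [ɫ] (rule 2).

[naɣiɫˈvenipxaɫ]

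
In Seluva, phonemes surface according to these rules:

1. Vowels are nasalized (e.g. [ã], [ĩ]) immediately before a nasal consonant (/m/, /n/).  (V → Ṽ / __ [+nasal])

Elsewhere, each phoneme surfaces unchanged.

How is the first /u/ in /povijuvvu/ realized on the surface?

[u]

/u/ (between /j/ and /v/) is in the target of rule 1 but the environment (before a nasal consonant) is not met → [u].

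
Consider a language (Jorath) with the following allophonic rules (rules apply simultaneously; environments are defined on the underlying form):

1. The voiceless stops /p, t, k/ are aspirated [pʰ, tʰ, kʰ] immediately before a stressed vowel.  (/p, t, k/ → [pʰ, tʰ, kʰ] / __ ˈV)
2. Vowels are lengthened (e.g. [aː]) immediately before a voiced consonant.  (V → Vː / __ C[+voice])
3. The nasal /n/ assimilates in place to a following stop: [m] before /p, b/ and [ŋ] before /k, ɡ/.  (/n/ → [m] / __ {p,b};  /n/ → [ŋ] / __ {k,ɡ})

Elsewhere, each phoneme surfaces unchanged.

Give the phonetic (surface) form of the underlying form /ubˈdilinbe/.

[uːbˈdiːliːmbe]

/u/ (word-initial) occurs before a voiced consonant → [uː] by rule 2.
/b/ (between /u/ and /d/): no rule targets it → [b].
/d/ stays [d].
/i/ (between /d/ and /l/) occurs before a voiced consonant → [iː] by rule 2.
/l/ (between /i/ and /i/): no rule targets it → [l].
/i/ (between /l/ and /n/) occurs before a voiced consonant → [iː] by rule 2.
/n/ meets the environment for rule 3 (before a labial or velar stop) → [m].
/b/ (between /n/ and /e/) is unaffected → [b].
/e/ (word-final) is in the target of rule 2 but the environment (before a voiced consonant) is not met → [e].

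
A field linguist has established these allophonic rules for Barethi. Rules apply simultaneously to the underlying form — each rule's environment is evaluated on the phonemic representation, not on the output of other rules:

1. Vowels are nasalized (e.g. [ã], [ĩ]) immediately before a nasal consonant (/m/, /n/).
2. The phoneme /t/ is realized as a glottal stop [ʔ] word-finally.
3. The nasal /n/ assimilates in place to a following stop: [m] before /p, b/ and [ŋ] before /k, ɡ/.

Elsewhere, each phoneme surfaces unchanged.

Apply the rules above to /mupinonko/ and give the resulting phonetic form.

[mupĩnõŋko]

/m/ stays [m].
/u/ (between /m/ and /p/) fails the environment for rule 1, so it stays [u].
/p/ — not in any rule's target class → [p].
Rule 1 applies to /i/ (between /p/ and /n/: before a nasal consonant) → [ĩ].
/n/ (between /i/ and /o/) fails the environment for rule 3, so it stays [n].
Rule 1 applies to /o/ (between /n/ and /n/: before a nasal consonant) → [õ].
/n/ meets the environment for rule 3 (before a labial or velar stop) → [ŋ].
/k/ (between /n/ and /o/): no rule targets it → [k].
/o/ (word-final) fails the environment for rule 1, so it stays [o].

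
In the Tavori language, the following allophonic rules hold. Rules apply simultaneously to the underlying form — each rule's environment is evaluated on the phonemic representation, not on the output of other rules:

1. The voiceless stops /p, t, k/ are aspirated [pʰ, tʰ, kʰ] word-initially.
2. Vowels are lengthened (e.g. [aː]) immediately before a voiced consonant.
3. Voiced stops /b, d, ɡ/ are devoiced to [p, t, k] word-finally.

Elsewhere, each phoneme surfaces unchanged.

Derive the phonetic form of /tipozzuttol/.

[tʰipoːzzuttoːl]

/t/ — word-initial, word-initially — surfaces as [tʰ] (rule 1).
/i/ — between /t/ and /p/; rule 2 does not apply here → [i].
/p/ (between /i/ and /o/) fails the environment for rule 1, so it stays [p].
/o/ — between /p/ and /z/, before a voiced consonant — surfaces as [oː] (rule 2).
/z/ stays [z].
/z/ — not in any rule's target class → [z].
/u/ (between /z/ and /t/): rule 2 targets it, but not before a voiced consonant → unchanged [u].
/t/ (between /u/ and /t/) is in the target of rule 1 but the environment (word-initially) is not met → [t].
/t/ (between /t/ and /o/): rule 1 targets it, but not word-initially → unchanged [t].
/o/ (between /t/ and /l/) occurs before a voiced consonant → [oː] by rule 2.
/l/ (word-final): no rule targets it → [l].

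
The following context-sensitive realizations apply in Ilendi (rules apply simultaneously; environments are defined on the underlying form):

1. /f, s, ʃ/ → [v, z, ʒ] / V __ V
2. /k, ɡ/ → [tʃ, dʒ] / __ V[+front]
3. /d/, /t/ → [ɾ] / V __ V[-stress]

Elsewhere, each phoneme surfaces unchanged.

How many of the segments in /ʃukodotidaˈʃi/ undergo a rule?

4

Segments that undergo a rule: /d/ → [ɾ] (rule 3); /t/ → [ɾ] (rule 3); /d/ → [ɾ] (rule 3); /ʃ/ → [ʒ] (rule 1).
All other segments surface unchanged.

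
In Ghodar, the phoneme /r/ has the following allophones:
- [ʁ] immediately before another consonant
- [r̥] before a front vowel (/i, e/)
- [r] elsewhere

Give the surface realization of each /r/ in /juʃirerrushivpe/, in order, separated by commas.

[r̥], [ʁ], [r]

Occurrence 1 (position 5): before a front vowel (/i, e/) → [r̥].
Occurrence 2 (position 7): immediately before another consonant → [ʁ].
Occurrence 3 (position 8): no conditioning environment matches → elsewhere allophone [r].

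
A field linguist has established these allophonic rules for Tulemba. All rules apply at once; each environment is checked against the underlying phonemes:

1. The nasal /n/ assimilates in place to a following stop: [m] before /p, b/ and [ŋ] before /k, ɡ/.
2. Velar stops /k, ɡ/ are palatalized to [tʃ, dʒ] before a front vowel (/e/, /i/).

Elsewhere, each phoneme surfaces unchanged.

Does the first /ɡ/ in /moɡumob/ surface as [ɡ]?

/ɡ/ (between /o/ and /u/): rule 2 targets it, but not before a front vowel → unchanged [ɡ].
The actual realization is [ɡ], which matches [ɡ].

Yes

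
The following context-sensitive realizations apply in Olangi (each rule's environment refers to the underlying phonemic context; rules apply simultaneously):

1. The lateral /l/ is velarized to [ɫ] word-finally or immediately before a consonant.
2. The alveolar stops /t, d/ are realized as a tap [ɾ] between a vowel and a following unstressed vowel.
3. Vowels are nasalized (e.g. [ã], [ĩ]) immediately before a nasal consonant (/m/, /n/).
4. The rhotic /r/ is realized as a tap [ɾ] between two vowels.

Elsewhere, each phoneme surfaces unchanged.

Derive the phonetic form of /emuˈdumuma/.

/e/ — word-initial, before a nasal consonant — surfaces as [ẽ] (rule 3).
/m/ — not in any rule's target class → [m].
/u/ (between /m/ and /d/) fails the environment for rule 3, so it stays [u].
/d/ (between /u/ and /u/) fails the environment for rule 2, so it stays [d].
/u/ — between /d/ and /m/, before a nasal consonant — surfaces as [ũ] (rule 3).
/m/ (between /u/ and /u/): no rule targets it → [m].
Rule 3 applies to /u/ (between /m/ and /m/: before a nasal consonant) → [ũ].
/m/ (between /u/ and /a/): no rule targets it → [m].
/a/ (word-final) fails the environment for rule 3, so it stays [a].

[ẽmuˈdũmũma]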